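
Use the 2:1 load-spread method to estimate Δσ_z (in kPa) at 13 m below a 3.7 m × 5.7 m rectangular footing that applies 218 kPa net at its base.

By the 2:1 method the load spreads at 1 horizontal : 2 vertical, so at depth z the loaded area has grown by z in each plan dimension:
Δσ = qBL/((B+z)(L+z)) = 218×3.7×5.7/((3.7+13)(5.7+13)) = 14.722 kPa

Δσ_z ≈ 14.7 kPa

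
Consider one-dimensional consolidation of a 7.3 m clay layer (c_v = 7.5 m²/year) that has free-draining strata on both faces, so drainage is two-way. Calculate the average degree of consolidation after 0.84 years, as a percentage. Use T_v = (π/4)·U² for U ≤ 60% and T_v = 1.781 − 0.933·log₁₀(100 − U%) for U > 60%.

U ≈ 74.8 %

Drainage path length: H_d = H/2 = 3.65 m (double drainage).
T_v = c_v·t/H_d² = 7.5×0.84/3.65² = 0.47288.
T_v = 0.47288 corresponds to the U > 60% branch:
U = 1 − 10^((1.781 − T_v)/0.933)/100 = 0.7476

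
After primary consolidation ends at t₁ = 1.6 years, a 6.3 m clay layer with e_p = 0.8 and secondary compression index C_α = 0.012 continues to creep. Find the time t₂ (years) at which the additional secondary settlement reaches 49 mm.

S_s = C_α·H/(1+e_p)·log₁₀(t₂/t₁) ⇒ log₁₀(t₂/t₁) = S_s·(1+e_p)/(C_α·H).
log₁₀(t₂/t₁) = 0.049 × (1+0.8) / (0.012×6.3) = 1.167
t₂ = t₁ × 10^1.167 = 1.6 × 14.68 = 23.48 years

t₂ ≈ 23.5 years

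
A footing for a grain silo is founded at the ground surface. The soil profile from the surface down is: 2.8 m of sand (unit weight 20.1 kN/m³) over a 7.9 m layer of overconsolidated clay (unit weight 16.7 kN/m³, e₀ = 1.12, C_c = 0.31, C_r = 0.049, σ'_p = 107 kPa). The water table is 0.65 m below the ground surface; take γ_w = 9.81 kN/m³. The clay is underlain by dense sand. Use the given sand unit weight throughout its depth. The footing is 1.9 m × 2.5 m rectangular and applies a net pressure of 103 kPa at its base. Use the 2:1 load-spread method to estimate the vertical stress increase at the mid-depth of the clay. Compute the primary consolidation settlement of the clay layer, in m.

S_c ≈ 0.00741 m

Mid-depth of clay below the ground surface: z = 2.8 + 7.9/2 = 6.75 m.
Total vertical stress at mid-clay: σ_v = 20.1×2.8 + 16.7×3.95 = 122.25 kPa.
Pore pressure: u = 9.81×(6.75 − 0.65) = 59.841 kPa.
Initial effective stress: σ'_0 = σ_v − u = 122.25 − 59.841 = 62.409 kPa.
Stress increase at mid-clay by the 2:1 spreading method:
Δσ = qBL/((B+z)(L+z)) = 103×1.9×2.5/((1.9+6.75)(2.5+6.75)) = 6.1147 kPa
Final effective stress: σ'_f = 62.409 + 6.1147 = 68.524 kPa.
σ'_f = 68.524 ≤ σ'_p = 107 kPa, so the clay remains overconsolidated and only the recompression index applies:
S_c = C_r·H/(1+e₀)·log₁₀(σ'_f/σ'_0) = 0.049×7.9/2.12×log₁₀(68.524/62.409)
    = 0.18259 × 0.040595 = 0.007412 m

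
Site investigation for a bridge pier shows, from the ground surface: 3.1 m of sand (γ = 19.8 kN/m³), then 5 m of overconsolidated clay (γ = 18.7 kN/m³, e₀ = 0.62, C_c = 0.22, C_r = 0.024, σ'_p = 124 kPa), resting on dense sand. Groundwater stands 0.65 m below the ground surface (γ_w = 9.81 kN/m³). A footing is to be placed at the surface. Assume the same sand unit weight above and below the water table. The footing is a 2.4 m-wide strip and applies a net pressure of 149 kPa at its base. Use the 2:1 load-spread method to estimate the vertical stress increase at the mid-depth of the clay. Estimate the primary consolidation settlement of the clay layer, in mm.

S_c ≈ 18 mm

Mid-depth of clay below the ground surface: z = 3.1 + 5/2 = 5.6 m.
Total vertical stress at mid-clay: σ_v = 19.8×3.1 + 18.7×2.5 = 108.13 kPa.
Pore pressure: u = 9.81×(5.6 − 0.65) = 48.56 kPa.
Initial effective stress: σ'_0 = σ_v − u = 108.13 − 48.56 = 59.57 kPa.
Stress increase at mid-clay by the 2:1 spreading method:
Δσ = qB/(B+z) = 149×2.4/(2.4+5.6) = 44.7 kPa
Final effective stress: σ'_f = 59.57 + 44.7 = 104.27 kPa.
σ'_f = 104.27 ≤ σ'_p = 124 kPa, so the clay remains overconsolidated and only the recompression index applies:
S_c = C_r·H/(1+e₀)·log₁₀(σ'_f/σ'_0) = 0.024×5/1.62×log₁₀(104.27/59.57)
    = 0.074074 × 0.24313 = 0.01801 m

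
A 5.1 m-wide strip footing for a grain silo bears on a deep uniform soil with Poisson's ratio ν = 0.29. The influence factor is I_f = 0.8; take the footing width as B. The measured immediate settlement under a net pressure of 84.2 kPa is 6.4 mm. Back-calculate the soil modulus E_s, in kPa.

S_e = q·B·(1−ν²)/E_s · I_f  ⇒  E_s = q·B·(1−ν²)·I_f / S_e.
E_s = 84.2 × 5.1 × 0.9159 × 0.8 / 0.0064 = 49160 kPa

E_s ≈ 49200 kPa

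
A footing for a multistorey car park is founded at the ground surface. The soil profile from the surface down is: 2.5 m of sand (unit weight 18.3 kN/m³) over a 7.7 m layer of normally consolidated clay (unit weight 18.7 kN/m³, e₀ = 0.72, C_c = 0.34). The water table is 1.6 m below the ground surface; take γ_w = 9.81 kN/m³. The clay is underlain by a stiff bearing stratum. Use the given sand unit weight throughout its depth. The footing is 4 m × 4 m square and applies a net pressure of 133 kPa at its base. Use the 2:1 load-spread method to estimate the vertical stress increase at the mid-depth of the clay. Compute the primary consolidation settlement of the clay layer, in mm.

Mid-depth of clay below the ground surface: z = 2.5 + 7.7/2 = 6.35 m.
Total vertical stress at mid-clay: σ_v = 18.3×2.5 + 18.7×3.85 = 117.75 kPa.
Pore pressure: u = 9.81×(6.35 − 1.6) = 46.598 kPa.
Initial effective stress: σ'_0 = σ_v − u = 117.75 − 46.598 = 71.152 kPa.
Stress increase at mid-clay by the 2:1 spreading method:
Δσ = qBL/((B+z)(L+z)) = 133×4×4/((4+6.35)(4+6.35)) = 19.865 kPa
Final effective stress: σ'_f = σ'_0 + Δσ = 71.152 + 19.865 = 91.017 kPa.
Normally consolidated clay, so the full stress increment lies on the virgin compression line:
S_c = C_c·H/(1+e₀)·log₁₀(σ'_f/σ'_0) = 0.34×7.7/(1+0.72)×log₁₀(91.017/71.152)
    = 1.5221 × 0.10694 = 0.1628 m

S_c ≈ 163 mm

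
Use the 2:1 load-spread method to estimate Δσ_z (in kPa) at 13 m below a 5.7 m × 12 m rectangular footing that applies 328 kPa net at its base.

By the 2:1 method the load spreads at 1 horizontal : 2 vertical, so at depth z the loaded area has grown by z in each plan dimension:
Δσ = qBL/((B+z)(L+z)) = 328×5.7×12/((5.7+13)(12+13)) = 47.99 kPa

Δσ_z ≈ 48 kPa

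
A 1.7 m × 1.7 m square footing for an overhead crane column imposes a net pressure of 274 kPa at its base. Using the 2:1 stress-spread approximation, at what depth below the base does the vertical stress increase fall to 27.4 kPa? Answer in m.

2:1 spreading — at depth z the loaded area has grown by z in each plan dimension:
qB²/(B+z)² = Δσ_z ⇒ z = B(√(q/Δσ_z) − 1) = 1.7×(√(274/27.4) − 1) = 3.676 m

z ≈ 3.68 m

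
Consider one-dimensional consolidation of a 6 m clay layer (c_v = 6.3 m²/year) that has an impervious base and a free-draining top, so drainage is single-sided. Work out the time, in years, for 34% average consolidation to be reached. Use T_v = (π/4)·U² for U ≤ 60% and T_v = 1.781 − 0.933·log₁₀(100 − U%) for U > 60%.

Drainage path length: H_d = H = 6 m (single drainage).
U ≤ 60%: T_v = (π/4)·U² = (π/4)×0.34² = 0.090792.
t = T_v·H_d²/c_v = 0.090792×6²/6.3 = 0.5188 years.

t ≈ 0.519 years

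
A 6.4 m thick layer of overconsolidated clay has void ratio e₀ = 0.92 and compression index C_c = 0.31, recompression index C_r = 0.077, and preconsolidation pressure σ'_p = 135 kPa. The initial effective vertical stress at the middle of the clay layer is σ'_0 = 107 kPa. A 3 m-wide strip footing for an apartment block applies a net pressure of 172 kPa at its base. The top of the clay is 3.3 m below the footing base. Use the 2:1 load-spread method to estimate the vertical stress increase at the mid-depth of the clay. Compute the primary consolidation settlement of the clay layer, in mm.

Mid-depth of clay below the footing base: z = 3.3 + 6.4/2 = 6.5 m.
Stress increase at mid-clay by the 2:1 spreading method:
Δσ = qB/(B+z) = 172×3/(3+6.5) = 54.316 kPa
Final effective stress: σ'_f = 107 + 54.316 = 161.32 kPa.
σ'_f = 161.32 > σ'_p = 135 kPa, so the stress path crosses the preconsolidation pressure — recompression up to σ'_p, then virgin compression beyond:
S_c = H/(1+e₀)·[C_r·log₁₀(σ'_p/σ'_0) + C_c·log₁₀(σ'_f/σ'_p)]
    = 6.4/1.92 × [0.077×log₁₀(135/107) + 0.31×log₁₀(161.32/135)]
    = 3.3333 × [0.0077731 + 0.02398] = 0.1058 m

S_c ≈ 106 mm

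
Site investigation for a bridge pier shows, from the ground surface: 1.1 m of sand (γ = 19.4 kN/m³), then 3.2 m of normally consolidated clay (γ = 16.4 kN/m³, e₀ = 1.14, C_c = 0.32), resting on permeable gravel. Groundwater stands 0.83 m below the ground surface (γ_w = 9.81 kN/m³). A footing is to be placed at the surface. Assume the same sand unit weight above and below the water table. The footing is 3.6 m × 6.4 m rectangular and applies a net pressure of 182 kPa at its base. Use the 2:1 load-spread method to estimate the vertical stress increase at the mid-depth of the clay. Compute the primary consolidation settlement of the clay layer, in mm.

S_c ≈ 260 mm

Mid-depth of clay below the ground surface: z = 1.1 + 3.2/2 = 2.7 m.
Total vertical stress at mid-clay: σ_v = 19.4×1.1 + 16.4×1.6 = 47.58 kPa.
Pore pressure: u = 9.81×(2.7 − 0.83) = 18.345 kPa.
Initial effective stress: σ'_0 = σ_v − u = 47.58 − 18.345 = 29.235 kPa.
Stress increase at mid-clay by the 2:1 spreading method:
Δσ = qBL/((B+z)(L+z)) = 182×3.6×6.4/((3.6+2.7)(6.4+2.7)) = 73.143 kPa
Final effective stress: σ'_f = σ'_0 + Δσ = 29.235 + 73.143 = 102.38 kPa.
Normally consolidated clay, so the full stress increment lies on the virgin compression line:
S_c = C_c·H/(1+e₀)·log₁₀(σ'_f/σ'_0) = 0.32×3.2/(1+1.14)×log₁₀(102.38/29.235)
    = 0.4785 × 0.54431 = 0.2605 m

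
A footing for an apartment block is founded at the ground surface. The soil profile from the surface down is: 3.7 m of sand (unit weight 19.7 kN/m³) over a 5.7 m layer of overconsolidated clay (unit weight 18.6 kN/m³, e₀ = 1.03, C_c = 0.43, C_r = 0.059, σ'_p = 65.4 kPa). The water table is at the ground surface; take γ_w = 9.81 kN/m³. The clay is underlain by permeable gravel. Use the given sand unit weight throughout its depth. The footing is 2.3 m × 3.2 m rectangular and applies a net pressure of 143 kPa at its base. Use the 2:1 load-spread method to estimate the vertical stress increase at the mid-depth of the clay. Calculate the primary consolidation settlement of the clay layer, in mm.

S_c ≈ 67.9 mm

Mid-depth of clay below the ground surface: z = 3.7 + 5.7/2 = 6.55 m.
Total vertical stress at mid-clay: σ_v = 19.7×3.7 + 18.6×2.85 = 125.9 kPa.
Pore pressure: u = 9.81×(6.55 − 0) = 64.255 kPa.
Initial effective stress: σ'_0 = σ_v − u = 125.9 − 64.255 = 61.645 kPa.
Stress increase at mid-clay by the 2:1 spreading method:
Δσ = qBL/((B+z)(L+z)) = 143×2.3×3.2/((2.3+6.55)(3.2+6.55)) = 12.197 kPa
Final effective stress: σ'_f = 61.645 + 12.197 = 73.842 kPa.
σ'_f = 73.842 > σ'_p = 65.4 kPa, so the stress path crosses the preconsolidation pressure — recompression up to σ'_p, then virgin compression beyond:
S_c = H/(1+e₀)·[C_r·log₁₀(σ'_p/σ'_0) + C_c·log₁₀(σ'_f/σ'_p)]
    = 5.7/2.03 × [0.059×log₁₀(65.4/61.645) + 0.43×log₁₀(73.842/65.4)]
    = 2.8079 × [0.0015151 + 0.022672] = 0.06791 m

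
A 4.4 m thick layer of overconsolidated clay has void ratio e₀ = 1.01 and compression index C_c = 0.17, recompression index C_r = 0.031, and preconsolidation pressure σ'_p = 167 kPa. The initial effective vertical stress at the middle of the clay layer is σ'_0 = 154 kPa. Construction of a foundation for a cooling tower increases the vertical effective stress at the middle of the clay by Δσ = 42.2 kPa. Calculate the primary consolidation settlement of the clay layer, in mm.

S_c ≈ 28.4 mm

Final effective stress: σ'_f = 154 + 42.2 = 196.2 kPa.
σ'_f = 196.2 > σ'_p = 167 kPa, so the stress path crosses the preconsolidation pressure — recompression up to σ'_p, then virgin compression beyond:
S_c = H/(1+e₀)·[C_r·log₁₀(σ'_p/σ'_0) + C_c·log₁₀(σ'_f/σ'_p)]
    = 4.4/2.01 × [0.031×log₁₀(167/154) + 0.17×log₁₀(196.2/167)]
    = 2.1891 × [0.0010911 + 0.011897] = 0.02843 m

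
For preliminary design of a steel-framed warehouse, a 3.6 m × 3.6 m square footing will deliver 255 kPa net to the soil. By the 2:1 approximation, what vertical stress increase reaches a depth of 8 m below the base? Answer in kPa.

Δσ_z ≈ 24.6 kPa

By the 2:1 method the load spreads at 1 horizontal : 2 vertical, so at depth z the loaded area has grown by z in each plan dimension:
Δσ = qBL/((B+z)(L+z)) = 255×3.6×3.6/((3.6+8)(3.6+8)) = 24.56 kPa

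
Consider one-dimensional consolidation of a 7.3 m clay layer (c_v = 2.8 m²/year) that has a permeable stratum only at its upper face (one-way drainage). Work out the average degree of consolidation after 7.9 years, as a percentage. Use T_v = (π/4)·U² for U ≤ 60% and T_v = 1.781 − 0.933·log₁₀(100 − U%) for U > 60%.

U ≈ 70.9 %

Drainage path length: H_d = H = 7.3 m (single drainage).
T_v = c_v·t/H_d² = 2.8×7.9/7.3² = 0.41509.
T_v = 0.41509 corresponds to the U > 60% branch:
U = 1 − 10^((1.781 − T_v)/0.933)/100 = 0.7089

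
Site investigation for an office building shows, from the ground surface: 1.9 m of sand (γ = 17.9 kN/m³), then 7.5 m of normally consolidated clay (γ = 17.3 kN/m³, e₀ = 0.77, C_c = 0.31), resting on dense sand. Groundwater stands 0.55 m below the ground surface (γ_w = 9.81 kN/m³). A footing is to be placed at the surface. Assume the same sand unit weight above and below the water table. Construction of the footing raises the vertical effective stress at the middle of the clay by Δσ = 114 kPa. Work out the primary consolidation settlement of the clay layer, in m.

Mid-depth of clay below the ground surface: z = 1.9 + 7.5/2 = 5.65 m.
Total vertical stress at mid-clay: σ_v = 17.9×1.9 + 17.3×3.75 = 98.885 kPa.
Pore pressure: u = 9.81×(5.65 − 0.55) = 50.031 kPa.
Initial effective stress: σ'_0 = σ_v − u = 98.885 − 50.031 = 48.854 kPa.
Final effective stress: σ'_f = σ'_0 + Δσ = 48.854 + 114 = 162.85 kPa.
Normally consolidated clay, so the full stress increment lies on the virgin compression line:
S_c = C_c·H/(1+e₀)·log₁₀(σ'_f/σ'_0) = 0.31×7.5/(1+0.77)×log₁₀(162.85/48.854)
    = 1.3136 × 0.52289 = 0.6869 m

S_c ≈ 0.687 m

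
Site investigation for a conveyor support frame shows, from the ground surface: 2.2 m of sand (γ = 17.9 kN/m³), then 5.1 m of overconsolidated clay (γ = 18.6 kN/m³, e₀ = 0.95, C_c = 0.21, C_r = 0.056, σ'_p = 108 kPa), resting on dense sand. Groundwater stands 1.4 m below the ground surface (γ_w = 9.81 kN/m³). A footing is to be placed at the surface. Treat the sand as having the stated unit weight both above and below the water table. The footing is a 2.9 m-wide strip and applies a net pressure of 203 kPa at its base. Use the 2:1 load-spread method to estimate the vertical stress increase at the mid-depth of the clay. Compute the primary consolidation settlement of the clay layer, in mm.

Mid-depth of clay below the ground surface: z = 2.2 + 5.1/2 = 4.75 m.
Total vertical stress at mid-clay: σ_v = 17.9×2.2 + 18.6×2.55 = 86.81 kPa.
Pore pressure: u = 9.81×(4.75 − 1.4) = 32.864 kPa.
Initial effective stress: σ'_0 = σ_v − u = 86.81 − 32.864 = 53.946 kPa.
Stress increase at mid-clay by the 2:1 spreading method:
Δσ = qB/(B+z) = 203×2.9/(2.9+4.75) = 76.954 kPa
Final effective stress: σ'_f = 53.946 + 76.954 = 130.9 kPa.
σ'_f = 130.9 > σ'_p = 108 kPa, so the stress path crosses the preconsolidation pressure — recompression up to σ'_p, then virgin compression beyond:
S_c = H/(1+e₀)·[C_r·log₁₀(σ'_p/σ'_0) + C_c·log₁₀(σ'_f/σ'_p)]
    = 5.1/1.95 × [0.056×log₁₀(108/53.946) + 0.21×log₁₀(130.9/108)]
    = 2.6154 × [0.016882 + 0.017538] = 0.09002 m

S_c ≈ 90 mm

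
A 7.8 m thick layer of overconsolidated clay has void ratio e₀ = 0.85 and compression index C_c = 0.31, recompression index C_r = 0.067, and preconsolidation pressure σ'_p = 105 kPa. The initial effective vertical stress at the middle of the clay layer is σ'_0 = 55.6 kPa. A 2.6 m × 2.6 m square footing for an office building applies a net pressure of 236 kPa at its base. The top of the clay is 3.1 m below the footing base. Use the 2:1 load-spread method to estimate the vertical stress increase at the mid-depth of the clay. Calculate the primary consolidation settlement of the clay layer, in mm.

S_c ≈ 33.3 mm

Mid-depth of clay below the footing base: z = 3.1 + 7.8/2 = 7 m.
Stress increase at mid-clay by the 2:1 spreading method:
Δσ = qBL/((B+z)(L+z)) = 236×2.6×2.6/((2.6+7)(2.6+7)) = 17.311 kPa
Final effective stress: σ'_f = 55.6 + 17.311 = 72.911 kPa.
σ'_f = 72.911 ≤ σ'_p = 105 kPa, so the clay remains overconsolidated and only the recompression index applies:
S_c = C_r·H/(1+e₀)·log₁₀(σ'_f/σ'_0) = 0.067×7.8/1.85×log₁₀(72.911/55.6)
    = 0.28249 × 0.11772 = 0.03325 m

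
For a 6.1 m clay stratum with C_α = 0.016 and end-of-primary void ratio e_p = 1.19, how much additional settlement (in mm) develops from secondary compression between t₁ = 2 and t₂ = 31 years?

Secondary compression: S_s = C_α·H/(1+e_p)·log₁₀(t₂/t₁)
S_s = 0.016×6.1/(1+1.19)×log₁₀(31/2)
    = 0.04457 × 1.19 = 0.05305 m

S_s ≈ 53 mm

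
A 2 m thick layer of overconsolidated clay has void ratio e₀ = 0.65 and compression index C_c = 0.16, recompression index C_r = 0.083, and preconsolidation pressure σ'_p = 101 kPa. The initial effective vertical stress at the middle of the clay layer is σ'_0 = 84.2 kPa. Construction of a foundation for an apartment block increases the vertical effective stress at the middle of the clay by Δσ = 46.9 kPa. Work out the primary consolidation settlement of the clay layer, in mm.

Final effective stress: σ'_f = 84.2 + 46.9 = 131.1 kPa.
σ'_f = 131.1 > σ'_p = 101 kPa, so the stress path crosses the preconsolidation pressure — recompression up to σ'_p, then virgin compression beyond:
S_c = H/(1+e₀)·[C_r·log₁₀(σ'_p/σ'_0) + C_c·log₁₀(σ'_f/σ'_p)]
    = 2/1.65 × [0.083×log₁₀(101/84.2) + 0.16×log₁₀(131.1/101)]
    = 1.2121 × [0.0065578 + 0.018125] = 0.02992 m

S_c ≈ 29.9 mm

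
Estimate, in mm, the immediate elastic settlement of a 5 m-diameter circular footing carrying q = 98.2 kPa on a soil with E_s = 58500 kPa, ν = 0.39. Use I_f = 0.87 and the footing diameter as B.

Immediate (elastic) settlement: S_e = q·B·(1−ν²)/E_s · I_f.
S_e = 98.2 × 5 × (1 − 0.39²) / 58500 × 0.87
    = 98.2 × 5 × 0.8479 / 58500 × 0.87
    = 0.006191 m = 6.191 mm

S_e ≈ 6.19 mm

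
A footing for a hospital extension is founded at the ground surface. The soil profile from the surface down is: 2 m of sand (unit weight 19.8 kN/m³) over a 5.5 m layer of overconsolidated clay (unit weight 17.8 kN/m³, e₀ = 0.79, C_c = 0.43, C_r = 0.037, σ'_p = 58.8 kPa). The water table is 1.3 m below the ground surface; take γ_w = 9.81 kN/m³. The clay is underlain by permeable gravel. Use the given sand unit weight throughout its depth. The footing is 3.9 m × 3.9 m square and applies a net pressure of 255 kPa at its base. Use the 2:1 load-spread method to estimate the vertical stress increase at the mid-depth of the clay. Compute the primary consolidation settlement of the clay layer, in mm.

Mid-depth of clay below the ground surface: z = 2 + 5.5/2 = 4.75 m.
Total vertical stress at mid-clay: σ_v = 19.8×2 + 17.8×2.75 = 88.55 kPa.
Pore pressure: u = 9.81×(4.75 − 1.3) = 33.845 kPa.
Initial effective stress: σ'_0 = σ_v − u = 88.55 − 33.845 = 54.705 kPa.
Stress increase at mid-clay by the 2:1 spreading method:
Δσ = qBL/((B+z)(L+z)) = 255×3.9×3.9/((3.9+4.75)(3.9+4.75)) = 51.837 kPa
Final effective stress: σ'_f = 54.705 + 51.837 = 106.54 kPa.
σ'_f = 106.54 > σ'_p = 58.8 kPa, so the stress path crosses the preconsolidation pressure — recompression up to σ'_p, then virgin compression beyond:
S_c = H/(1+e₀)·[C_r·log₁₀(σ'_p/σ'_0) + C_c·log₁₀(σ'_f/σ'_p)]
    = 5.5/1.79 × [0.037×log₁₀(58.8/54.705) + 0.43×log₁₀(106.54/58.8)]
    = 3.0726 × [0.00116 + 0.111] = 0.3446 m

S_c ≈ 345 mm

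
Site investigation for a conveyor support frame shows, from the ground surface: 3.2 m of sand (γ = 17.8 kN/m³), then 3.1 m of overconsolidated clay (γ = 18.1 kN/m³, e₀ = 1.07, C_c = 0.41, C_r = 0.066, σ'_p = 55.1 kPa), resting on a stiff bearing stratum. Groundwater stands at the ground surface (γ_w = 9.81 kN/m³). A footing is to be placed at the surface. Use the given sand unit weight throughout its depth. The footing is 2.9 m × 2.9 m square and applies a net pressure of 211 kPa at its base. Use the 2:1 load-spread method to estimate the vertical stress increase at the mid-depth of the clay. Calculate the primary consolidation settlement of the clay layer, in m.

Mid-depth of clay below the ground surface: z = 3.2 + 3.1/2 = 4.75 m.
Total vertical stress at mid-clay: σ_v = 17.8×3.2 + 18.1×1.55 = 85.015 kPa.
Pore pressure: u = 9.81×(4.75 − 0) = 46.598 kPa.
Initial effective stress: σ'_0 = σ_v − u = 85.015 − 46.598 = 38.417 kPa.
Stress increase at mid-clay by the 2:1 spreading method:
Δσ = qBL/((B+z)(L+z)) = 211×2.9×2.9/((2.9+4.75)(2.9+4.75)) = 30.322 kPa
Final effective stress: σ'_f = 38.417 + 30.322 = 68.739 kPa.
σ'_f = 68.739 > σ'_p = 55.1 kPa, so the stress path crosses the preconsolidation pressure — recompression up to σ'_p, then virgin compression beyond:
S_c = H/(1+e₀)·[C_r·log₁₀(σ'_p/σ'_0) + C_c·log₁₀(σ'_f/σ'_p)]
    = 3.1/2.07 × [0.066×log₁₀(55.1/38.417) + 0.41×log₁₀(68.739/55.1)]
    = 1.4976 × [0.010337 + 0.039381] = 0.07446 m

S_c ≈ 0.0745 m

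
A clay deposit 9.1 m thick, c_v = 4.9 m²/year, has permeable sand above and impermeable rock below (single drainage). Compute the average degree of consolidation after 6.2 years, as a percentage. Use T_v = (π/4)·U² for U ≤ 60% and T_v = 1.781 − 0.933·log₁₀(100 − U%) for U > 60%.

U ≈ 67.2 %

Drainage path length: H_d = H = 9.1 m (single drainage).
T_v = c_v·t/H_d² = 4.9×6.2/9.1² = 0.36686.
T_v = 0.36686 corresponds to the U > 60% branch:
U = 1 − 10^((1.781 − T_v)/0.933)/100 = 0.6721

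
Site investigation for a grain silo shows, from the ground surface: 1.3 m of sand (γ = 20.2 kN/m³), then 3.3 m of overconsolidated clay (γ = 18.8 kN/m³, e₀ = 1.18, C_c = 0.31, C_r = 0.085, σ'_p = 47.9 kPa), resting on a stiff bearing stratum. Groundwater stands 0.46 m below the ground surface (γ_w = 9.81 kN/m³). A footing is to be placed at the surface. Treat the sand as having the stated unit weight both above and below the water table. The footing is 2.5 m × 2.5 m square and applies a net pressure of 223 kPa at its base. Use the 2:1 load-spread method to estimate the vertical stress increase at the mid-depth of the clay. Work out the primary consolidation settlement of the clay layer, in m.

Mid-depth of clay below the ground surface: z = 1.3 + 3.3/2 = 2.95 m.
Total vertical stress at mid-clay: σ_v = 20.2×1.3 + 18.8×1.65 = 57.28 kPa.
Pore pressure: u = 9.81×(2.95 − 0.46) = 24.427 kPa.
Initial effective stress: σ'_0 = σ_v − u = 57.28 − 24.427 = 32.853 kPa.
Stress increase at mid-clay by the 2:1 spreading method:
Δσ = qBL/((B+z)(L+z)) = 223×2.5×2.5/((2.5+2.95)(2.5+2.95)) = 46.924 kPa
Final effective stress: σ'_f = 32.853 + 46.924 = 79.777 kPa.
σ'_f = 79.777 > σ'_p = 47.9 kPa, so the stress path crosses the preconsolidation pressure — recompression up to σ'_p, then virgin compression beyond:
S_c = H/(1+e₀)·[C_r·log₁₀(σ'_p/σ'_0) + C_c·log₁₀(σ'_f/σ'_p)]
    = 3.3/2.18 × [0.085×log₁₀(47.9/32.853) + 0.31×log₁₀(79.777/47.9)]
    = 1.5138 × [0.01392 + 0.068678] = 0.125 m

S_c ≈ 0.125 m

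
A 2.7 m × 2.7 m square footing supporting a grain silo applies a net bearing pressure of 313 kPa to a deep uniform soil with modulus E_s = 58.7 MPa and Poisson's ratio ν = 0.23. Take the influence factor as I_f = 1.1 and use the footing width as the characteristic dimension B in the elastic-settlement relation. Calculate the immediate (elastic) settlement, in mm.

S_e ≈ 15 mm

Immediate (elastic) settlement: S_e = q·B·(1−ν²)/E_s · I_f.
E_s = 58.7 MPa = 58700 kPa.
S_e = 313 × 2.7 × (1 − 0.23²) / 58700 × 1.1
    = 313 × 2.7 × 0.9471 / 58700 × 1.1
    = 0.015 m = 15 mm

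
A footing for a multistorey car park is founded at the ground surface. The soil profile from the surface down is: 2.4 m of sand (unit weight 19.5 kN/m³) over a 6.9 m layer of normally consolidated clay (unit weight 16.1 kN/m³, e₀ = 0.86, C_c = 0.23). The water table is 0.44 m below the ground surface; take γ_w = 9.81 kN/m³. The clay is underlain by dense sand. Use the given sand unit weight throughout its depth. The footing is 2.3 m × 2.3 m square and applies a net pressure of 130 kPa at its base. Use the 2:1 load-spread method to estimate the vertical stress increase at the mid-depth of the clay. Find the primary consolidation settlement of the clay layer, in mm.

Mid-depth of clay below the ground surface: z = 2.4 + 6.9/2 = 5.85 m.
Total vertical stress at mid-clay: σ_v = 19.5×2.4 + 16.1×3.45 = 102.34 kPa.
Pore pressure: u = 9.81×(5.85 − 0.44) = 53.072 kPa.
Initial effective stress: σ'_0 = σ_v − u = 102.34 − 53.072 = 49.268 kPa.
Stress increase at mid-clay by the 2:1 spreading method:
Δσ = qBL/((B+z)(L+z)) = 130×2.3×2.3/((2.3+5.85)(2.3+5.85)) = 10.353 kPa
Final effective stress: σ'_f = σ'_0 + Δσ = 49.268 + 10.353 = 59.621 kPa.
Normally consolidated clay, so the full stress increment lies on the virgin compression line:
S_c = C_c·H/(1+e₀)·log₁₀(σ'_f/σ'_0) = 0.23×6.9/(1+0.86)×log₁₀(59.621/49.268)
    = 0.85323 × 0.082834 = 0.07068 m

S_c ≈ 70.7 mm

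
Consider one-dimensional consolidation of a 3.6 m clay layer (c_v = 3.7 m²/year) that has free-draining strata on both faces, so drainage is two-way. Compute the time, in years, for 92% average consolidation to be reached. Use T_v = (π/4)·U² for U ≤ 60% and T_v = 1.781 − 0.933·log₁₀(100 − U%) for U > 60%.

Drainage path length: H_d = H/2 = 1.8 m (double drainage).
U > 60%: T_v = 1.781 − 0.933·log₁₀(100 − 92) = 0.93842.
t = T_v·H_d²/c_v = 0.93842×1.8²/3.7 = 0.8218 years.

t ≈ 0.822 years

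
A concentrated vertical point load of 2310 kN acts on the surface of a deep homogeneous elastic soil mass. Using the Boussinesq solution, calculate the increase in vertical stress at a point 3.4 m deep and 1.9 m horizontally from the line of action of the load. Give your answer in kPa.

Boussinesq vertical stress below a point load on an elastic half-space:
Δσ_z = 3P/(2πz²) · [1 + (r/z)²]^(−5/2)
r/z = 1.9/3.4 = 0.55882; [1+(r/z)²]^(−5/2) = 0.50691.
Δσ_z = 3×2310/(2π×3.4²) × 0.50691 = 95.41 × 0.50691 = 48.36 kPa

Δσ_z ≈ 48.4 kPa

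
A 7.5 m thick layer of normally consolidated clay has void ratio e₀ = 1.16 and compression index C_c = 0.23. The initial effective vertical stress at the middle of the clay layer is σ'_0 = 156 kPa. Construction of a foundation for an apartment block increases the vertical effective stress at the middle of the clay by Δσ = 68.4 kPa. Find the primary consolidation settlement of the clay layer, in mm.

S_c ≈ 126 mm

Final effective stress: σ'_f = σ'_0 + Δσ = 156 + 68.4 = 224.4 kPa.
Normally consolidated clay, so the full stress increment lies on the virgin compression line:
S_c = C_c·H/(1+e₀)·log₁₀(σ'_f/σ'_0) = 0.23×7.5/(1+1.16)×log₁₀(224.4/156)
    = 0.79861 × 0.1579 = 0.1261 m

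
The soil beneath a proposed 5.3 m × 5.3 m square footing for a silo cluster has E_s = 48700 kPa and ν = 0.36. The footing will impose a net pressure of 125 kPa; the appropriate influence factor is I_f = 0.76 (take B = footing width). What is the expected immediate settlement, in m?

Immediate (elastic) settlement: S_e = q·B·(1−ν²)/E_s · I_f.
S_e = 125 × 5.3 × (1 − 0.36²) / 48700 × 0.76
    = 125 × 5.3 × 0.8704 / 48700 × 0.76
    = 0.008999 m

S_e ≈ 0.009 m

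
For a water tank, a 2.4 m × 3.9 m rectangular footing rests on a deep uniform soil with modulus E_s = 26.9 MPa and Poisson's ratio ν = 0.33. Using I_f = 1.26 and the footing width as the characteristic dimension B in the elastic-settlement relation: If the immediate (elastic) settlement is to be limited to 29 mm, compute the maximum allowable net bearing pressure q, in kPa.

q ≈ 289 kPa

E_s = 26.9 MPa = 26900 kPa.
S_e = q·B·(1−ν²)/E_s · I_f  ⇒  q = S_e·E_s / (B·(1−ν²)·I_f).
q = 0.029 × 26900 / (2.4 × 0.8911 × 1.26) = 289.5 kPa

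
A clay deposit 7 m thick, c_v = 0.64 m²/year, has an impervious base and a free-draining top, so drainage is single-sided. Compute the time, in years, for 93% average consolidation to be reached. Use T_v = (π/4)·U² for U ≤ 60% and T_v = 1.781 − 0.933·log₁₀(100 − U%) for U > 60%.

t ≈ 76 years

Drainage path length: H_d = H = 7 m (single drainage).
U > 60%: T_v = 1.781 − 0.933·log₁₀(100 − 93) = 0.99252.
t = T_v·H_d²/c_v = 0.99252×7²/0.64 = 75.99 years.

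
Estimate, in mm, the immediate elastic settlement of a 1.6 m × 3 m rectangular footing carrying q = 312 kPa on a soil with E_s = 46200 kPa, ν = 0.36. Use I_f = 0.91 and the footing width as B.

Immediate (elastic) settlement: S_e = q·B·(1−ν²)/E_s · I_f.
S_e = 312 × 1.6 × (1 − 0.36²) / 46200 × 0.91
    = 312 × 1.6 × 0.8704 / 46200 × 0.91
    = 0.008558 m = 8.558 mm

S_e ≈ 8.56 mm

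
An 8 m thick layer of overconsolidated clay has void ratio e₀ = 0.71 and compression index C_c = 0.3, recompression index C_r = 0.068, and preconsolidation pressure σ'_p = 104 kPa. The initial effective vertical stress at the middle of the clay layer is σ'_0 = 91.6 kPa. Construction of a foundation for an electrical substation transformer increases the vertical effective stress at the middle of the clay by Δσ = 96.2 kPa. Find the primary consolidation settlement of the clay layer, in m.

S_c ≈ 0.378 m

Final effective stress: σ'_f = 91.6 + 96.2 = 187.8 kPa.
σ'_f = 187.8 > σ'_p = 104 kPa, so the stress path crosses the preconsolidation pressure — recompression up to σ'_p, then virgin compression beyond:
S_c = H/(1+e₀)·[C_r·log₁₀(σ'_p/σ'_0) + C_c·log₁₀(σ'_f/σ'_p)]
    = 8/1.71 × [0.068×log₁₀(104/91.6) + 0.3×log₁₀(187.8/104)]
    = 4.6784 × [0.0037494 + 0.076999] = 0.3778 m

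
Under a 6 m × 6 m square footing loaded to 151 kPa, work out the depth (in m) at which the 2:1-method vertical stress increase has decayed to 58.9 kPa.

z ≈ 3.61 m

2:1 spreading — at depth z the loaded area has grown by z in each plan dimension:
qB²/(B+z)² = Δσ_z ⇒ z = B(√(q/Δσ_z) − 1) = 6×(√(151/58.9) − 1) = 3.607 m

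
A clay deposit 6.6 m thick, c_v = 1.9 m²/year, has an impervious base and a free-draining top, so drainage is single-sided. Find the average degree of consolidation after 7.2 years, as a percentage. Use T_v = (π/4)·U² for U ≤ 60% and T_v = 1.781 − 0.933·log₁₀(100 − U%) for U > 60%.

U ≈ 62.6 %

Drainage path length: H_d = H = 6.6 m (single drainage).
T_v = c_v·t/H_d² = 1.9×7.2/6.6² = 0.31405.
T_v = 0.31405 corresponds to the U > 60% branch:
U = 1 − 10^((1.781 − T_v)/0.933)/100 = 0.6265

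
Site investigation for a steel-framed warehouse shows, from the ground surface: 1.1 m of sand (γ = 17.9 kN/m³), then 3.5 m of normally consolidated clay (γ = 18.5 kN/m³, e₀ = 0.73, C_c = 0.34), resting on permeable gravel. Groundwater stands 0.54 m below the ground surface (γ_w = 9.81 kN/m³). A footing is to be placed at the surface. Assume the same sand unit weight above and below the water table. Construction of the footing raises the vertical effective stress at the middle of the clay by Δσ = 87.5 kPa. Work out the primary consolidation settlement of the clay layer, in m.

Mid-depth of clay below the ground surface: z = 1.1 + 3.5/2 = 2.85 m.
Total vertical stress at mid-clay: σ_v = 17.9×1.1 + 18.5×1.75 = 52.065 kPa.
Pore pressure: u = 9.81×(2.85 − 0.54) = 22.661 kPa.
Initial effective stress: σ'_0 = σ_v − u = 52.065 − 22.661 = 29.404 kPa.
Final effective stress: σ'_f = σ'_0 + Δσ = 29.404 + 87.5 = 116.9 kPa.
Normally consolidated clay, so the full stress increment lies on the virgin compression line:
S_c = C_c·H/(1+e₀)·log₁₀(σ'_f/σ'_0) = 0.34×3.5/(1+0.73)×log₁₀(116.9/29.404)
    = 0.68786 × 0.59941 = 0.4123 m

S_c ≈ 0.412 m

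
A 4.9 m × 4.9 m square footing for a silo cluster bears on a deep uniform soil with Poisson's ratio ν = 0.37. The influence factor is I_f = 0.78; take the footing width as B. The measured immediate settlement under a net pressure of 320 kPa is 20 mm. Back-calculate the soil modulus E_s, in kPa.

E_s ≈ 52800 kPa

S_e = q·B·(1−ν²)/E_s · I_f  ⇒  E_s = q·B·(1−ν²)·I_f / S_e.
E_s = 320 × 4.9 × 0.8631 × 0.78 / 0.02 = 52780 kPa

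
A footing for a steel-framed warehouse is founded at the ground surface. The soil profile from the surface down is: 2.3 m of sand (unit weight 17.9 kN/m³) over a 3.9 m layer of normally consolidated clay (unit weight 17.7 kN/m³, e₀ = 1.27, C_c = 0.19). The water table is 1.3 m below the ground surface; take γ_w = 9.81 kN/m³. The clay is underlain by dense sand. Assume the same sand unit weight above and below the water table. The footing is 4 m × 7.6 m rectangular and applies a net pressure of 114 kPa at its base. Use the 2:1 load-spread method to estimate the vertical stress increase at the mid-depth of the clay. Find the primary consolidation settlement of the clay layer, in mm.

Mid-depth of clay below the ground surface: z = 2.3 + 3.9/2 = 4.25 m.
Total vertical stress at mid-clay: σ_v = 17.9×2.3 + 17.7×1.95 = 75.685 kPa.
Pore pressure: u = 9.81×(4.25 − 1.3) = 28.94 kPa.
Initial effective stress: σ'_0 = σ_v − u = 75.685 − 28.94 = 46.745 kPa.
Stress increase at mid-clay by the 2:1 spreading method:
Δσ = qBL/((B+z)(L+z)) = 114×4×7.6/((4+4.25)(7.6+4.25)) = 35.449 kPa
Final effective stress: σ'_f = σ'_0 + Δσ = 46.745 + 35.449 = 82.194 kPa.
Normally consolidated clay, so the full stress increment lies on the virgin compression line:
S_c = C_c·H/(1+e₀)·log₁₀(σ'_f/σ'_0) = 0.19×3.9/(1+1.27)×log₁₀(82.194/46.745)
    = 0.32643 × 0.2451 = 0.08001 m

S_c ≈ 80 mm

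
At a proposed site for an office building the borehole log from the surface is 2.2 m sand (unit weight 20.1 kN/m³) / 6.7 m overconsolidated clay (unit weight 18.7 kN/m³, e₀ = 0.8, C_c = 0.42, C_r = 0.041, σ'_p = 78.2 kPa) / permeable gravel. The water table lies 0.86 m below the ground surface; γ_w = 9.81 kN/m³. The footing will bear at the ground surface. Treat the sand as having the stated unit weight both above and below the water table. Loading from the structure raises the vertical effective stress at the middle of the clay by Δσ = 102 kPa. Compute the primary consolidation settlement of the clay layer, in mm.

S_c ≈ 515 mm

Mid-depth of clay below the ground surface: z = 2.2 + 6.7/2 = 5.55 m.
Total vertical stress at mid-clay: σ_v = 20.1×2.2 + 18.7×3.35 = 106.87 kPa.
Pore pressure: u = 9.81×(5.55 − 0.86) = 46.009 kPa.
Initial effective stress: σ'_0 = σ_v − u = 106.87 − 46.009 = 60.861 kPa.
Final effective stress: σ'_f = 60.861 + 102 = 162.86 kPa.
σ'_f = 162.86 > σ'_p = 78.2 kPa, so the stress path crosses the preconsolidation pressure — recompression up to σ'_p, then virgin compression beyond:
S_c = H/(1+e₀)·[C_r·log₁₀(σ'_p/σ'_0) + C_c·log₁₀(σ'_f/σ'_p)]
    = 6.7/1.8 × [0.041×log₁₀(78.2/60.861) + 0.42×log₁₀(162.86/78.2)]
    = 3.7222 × [0.0044636 + 0.13382] = 0.5147 m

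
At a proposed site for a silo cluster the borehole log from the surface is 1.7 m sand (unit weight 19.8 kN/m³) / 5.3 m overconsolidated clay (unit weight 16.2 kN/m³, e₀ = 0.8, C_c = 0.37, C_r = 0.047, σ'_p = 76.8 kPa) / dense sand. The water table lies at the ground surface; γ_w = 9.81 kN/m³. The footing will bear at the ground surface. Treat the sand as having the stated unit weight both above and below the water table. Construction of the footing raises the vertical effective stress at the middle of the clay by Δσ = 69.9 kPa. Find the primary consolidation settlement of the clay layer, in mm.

S_c ≈ 192 mm

Mid-depth of clay below the ground surface: z = 1.7 + 5.3/2 = 4.35 m.
Total vertical stress at mid-clay: σ_v = 19.8×1.7 + 16.2×2.65 = 76.59 kPa.
Pore pressure: u = 9.81×(4.35 − 0) = 42.673 kPa.
Initial effective stress: σ'_0 = σ_v − u = 76.59 − 42.673 = 33.917 kPa.
Final effective stress: σ'_f = 33.917 + 69.9 = 103.82 kPa.
σ'_f = 103.82 > σ'_p = 76.8 kPa, so the stress path crosses the preconsolidation pressure — recompression up to σ'_p, then virgin compression beyond:
S_c = H/(1+e₀)·[C_r·log₁₀(σ'_p/σ'_0) + C_c·log₁₀(σ'_f/σ'_p)]
    = 5.3/1.8 × [0.047×log₁₀(76.8/33.917) + 0.37×log₁₀(103.82/76.8)]
    = 2.9444 × [0.016682 + 0.04844] = 0.1917 m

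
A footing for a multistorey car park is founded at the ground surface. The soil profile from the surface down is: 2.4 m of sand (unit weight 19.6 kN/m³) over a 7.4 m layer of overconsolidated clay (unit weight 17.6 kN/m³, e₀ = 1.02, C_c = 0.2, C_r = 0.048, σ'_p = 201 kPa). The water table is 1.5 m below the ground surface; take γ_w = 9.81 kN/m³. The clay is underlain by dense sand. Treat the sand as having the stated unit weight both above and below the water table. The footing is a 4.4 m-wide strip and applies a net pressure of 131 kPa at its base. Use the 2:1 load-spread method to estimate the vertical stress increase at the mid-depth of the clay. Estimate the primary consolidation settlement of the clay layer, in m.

Mid-depth of clay below the ground surface: z = 2.4 + 7.4/2 = 6.1 m.
Total vertical stress at mid-clay: σ_v = 19.6×2.4 + 17.6×3.7 = 112.16 kPa.
Pore pressure: u = 9.81×(6.1 − 1.5) = 45.126 kPa.
Initial effective stress: σ'_0 = σ_v − u = 112.16 − 45.126 = 67.034 kPa.
Stress increase at mid-clay by the 2:1 spreading method:
Δσ = qB/(B+z) = 131×4.4/(4.4+6.1) = 54.895 kPa
Final effective stress: σ'_f = 67.034 + 54.895 = 121.93 kPa.
σ'_f = 121.93 ≤ σ'_p = 201 kPa, so the clay remains overconsolidated and only the recompression index applies:
S_c = C_r·H/(1+e₀)·log₁₀(σ'_f/σ'_0) = 0.048×7.4/2.02×log₁₀(121.93/67.034)
    = 0.17584 × 0.25982 = 0.04569 m

S_c ≈ 0.0457 m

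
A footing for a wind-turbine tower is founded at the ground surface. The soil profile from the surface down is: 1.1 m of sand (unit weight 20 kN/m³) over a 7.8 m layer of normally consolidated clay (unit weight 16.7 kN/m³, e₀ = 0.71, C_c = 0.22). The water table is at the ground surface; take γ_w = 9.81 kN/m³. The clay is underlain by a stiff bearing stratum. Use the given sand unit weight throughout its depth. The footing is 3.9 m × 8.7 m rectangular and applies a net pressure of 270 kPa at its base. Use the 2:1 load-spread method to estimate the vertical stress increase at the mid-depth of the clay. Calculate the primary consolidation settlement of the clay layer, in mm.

S_c ≈ 475 mm

Mid-depth of clay below the ground surface: z = 1.1 + 7.8/2 = 5 m.
Total vertical stress at mid-clay: σ_v = 20×1.1 + 16.7×3.9 = 87.13 kPa.
Pore pressure: u = 9.81×(5 − 0) = 49.05 kPa.
Initial effective stress: σ'_0 = σ_v − u = 87.13 − 49.05 = 38.08 kPa.
Stress increase at mid-clay by the 2:1 spreading method:
Δσ = qBL/((B+z)(L+z)) = 270×3.9×8.7/((3.9+5)(8.7+5)) = 75.134 kPa
Final effective stress: σ'_f = σ'_0 + Δσ = 38.08 + 75.134 = 113.21 kPa.
Normally consolidated clay, so the full stress increment lies on the virgin compression line:
S_c = C_c·H/(1+e₀)·log₁₀(σ'_f/σ'_0) = 0.22×7.8/(1+0.71)×log₁₀(113.21/38.08)
    = 1.0035 × 0.47319 = 0.4748 m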